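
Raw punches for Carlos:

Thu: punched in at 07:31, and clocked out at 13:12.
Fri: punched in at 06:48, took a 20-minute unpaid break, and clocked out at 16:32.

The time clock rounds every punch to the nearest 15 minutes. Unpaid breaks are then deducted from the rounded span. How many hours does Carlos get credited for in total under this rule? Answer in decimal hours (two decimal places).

Thu: in 07:31→07:30, out 13:12→13:15; 5 h 45 min
Fri: in 06:48→06:45, out 16:32→16:30; 9 h 45 min − 20 min = 9 h 25 min
Total credited: 15 h 10 min.

15.17 hours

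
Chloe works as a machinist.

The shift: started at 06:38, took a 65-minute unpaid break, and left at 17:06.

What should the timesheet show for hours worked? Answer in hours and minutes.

The shift: 06:38–17:06 = 10 h 28 min; less 65 min break → 9 h 23 min

9 h 23 min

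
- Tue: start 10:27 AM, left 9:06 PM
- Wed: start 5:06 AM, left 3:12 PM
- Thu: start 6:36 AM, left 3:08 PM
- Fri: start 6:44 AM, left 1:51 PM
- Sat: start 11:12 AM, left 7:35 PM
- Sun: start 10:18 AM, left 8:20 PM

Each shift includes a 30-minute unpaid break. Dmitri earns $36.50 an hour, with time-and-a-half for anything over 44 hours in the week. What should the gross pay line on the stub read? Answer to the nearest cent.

$2033.96

Tue: 10:27 AM–9:06 PM = 10 h 39 min; less 30 min break → 10 h 9 min
Wed: 5:06 AM–3:12 PM = 10 h 6 min; less 30 min break → 9 h 36 min
Thu: 6:36 AM–3:08 PM = 8 h 32 min; less 30 min break → 8 h 2 min
Fri: 6:44 AM–1:51 PM = 7 h 7 min; less 30 min break → 6 h 37 min
Sat: 11:12 AM–7:35 PM = 8 h 23 min; less 30 min break → 7 h 53 min
Sun: 10:18 AM–8:20 PM = 10 h 2 min; less 30 min break → 9 h 32 min
Total worked: 51 h 49 min = 3109 min.
Regular 44 h 0 min = 2640 min at $36.50/h; overtime 7 h 49 min = 469 min at $54.75/h.
Pay = (2640 × $36.50 + 469 × $54.75) ÷ 60 = $2033.96.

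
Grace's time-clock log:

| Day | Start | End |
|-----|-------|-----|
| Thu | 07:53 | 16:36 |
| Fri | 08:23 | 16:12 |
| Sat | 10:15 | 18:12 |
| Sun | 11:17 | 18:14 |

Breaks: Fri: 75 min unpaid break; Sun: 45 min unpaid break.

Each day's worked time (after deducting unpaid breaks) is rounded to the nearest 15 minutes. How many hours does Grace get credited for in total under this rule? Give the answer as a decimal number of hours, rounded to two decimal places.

29.50 hours

Thu: 07:53–16:36 = 8 h 43 min → rounds to 8 h 45 min
Fri: 08:23–16:12 = 7 h 49 min − 75 min = 6 h 34 min → rounds to 6 h 30 min
Sat: 10:15–18:12 = 7 h 57 min → rounds to 8 h 0 min
Sun: 11:17–18:14 = 6 h 57 min − 45 min = 6 h 12 min → rounds to 6 h 15 min
Total credited: 29 h 30 min.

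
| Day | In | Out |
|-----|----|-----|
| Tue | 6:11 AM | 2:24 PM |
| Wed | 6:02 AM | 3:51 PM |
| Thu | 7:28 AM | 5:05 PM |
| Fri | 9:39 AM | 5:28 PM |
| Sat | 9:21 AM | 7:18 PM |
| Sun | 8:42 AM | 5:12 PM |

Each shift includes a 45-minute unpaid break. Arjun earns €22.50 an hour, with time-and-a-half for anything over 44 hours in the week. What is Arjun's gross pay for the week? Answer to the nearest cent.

Tue: 6:11 AM–2:24 PM = 8 h 13 min; less 45 min break → 7 h 28 min
Wed: 6:02 AM–3:51 PM = 9 h 49 min; less 45 min break → 9 h 4 min
Thu: 7:28 AM–5:05 PM = 9 h 37 min; less 45 min break → 8 h 52 min
Fri: 9:39 AM–5:28 PM = 7 h 49 min; less 45 min break → 7 h 4 min
Sat: 9:21 AM–7:18 PM = 9 h 57 min; less 45 min break → 9 h 12 min
Sun: 8:42 AM–5:12 PM = 8 h 30 min; less 45 min break → 7 h 45 min
Total worked: 49 h 25 min = 2965 min.
Regular 44 h 0 min = 2640 min at €22.50/h; overtime 5 h 25 min = 325 min at €33.75/h.
Pay = (2640 × €22.50 + 325 × €33.75) ÷ 60 = €1172.81.

€1172.81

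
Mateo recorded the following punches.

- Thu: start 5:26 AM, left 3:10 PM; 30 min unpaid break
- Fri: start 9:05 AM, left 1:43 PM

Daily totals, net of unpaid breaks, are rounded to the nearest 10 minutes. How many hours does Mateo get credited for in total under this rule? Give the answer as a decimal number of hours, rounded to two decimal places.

13.83 hours

Thu: 5:26 AM–3:10 PM = 9 h 44 min − 30 min = 9 h 14 min → rounds to 9 h 10 min
Fri: 9:05 AM–1:43 PM = 4 h 38 min → rounds to 4 h 40 min
Total credited: 13 h 50 min.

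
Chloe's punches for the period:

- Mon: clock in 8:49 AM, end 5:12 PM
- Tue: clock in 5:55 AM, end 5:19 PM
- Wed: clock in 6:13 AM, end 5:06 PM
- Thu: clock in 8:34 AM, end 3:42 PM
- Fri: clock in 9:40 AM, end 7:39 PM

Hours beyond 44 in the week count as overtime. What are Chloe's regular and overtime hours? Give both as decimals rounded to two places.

Regular 44.00 hours, overtime 3.78 hours

Mon: 8:49 AM–5:12 PM = 8 h 23 min
Tue: 5:55 AM–5:19 PM = 11 h 24 min
Wed: 6:13 AM–5:06 PM = 10 h 53 min
Thu: 8:34 AM–3:42 PM = 7 h 8 min
Fri: 9:40 AM–7:39 PM = 9 h 59 min
Total worked: 47 h 47 min = 47.78 h.
Threshold 44 h → overtime 3 h 47 min, regular 44 h 0 min.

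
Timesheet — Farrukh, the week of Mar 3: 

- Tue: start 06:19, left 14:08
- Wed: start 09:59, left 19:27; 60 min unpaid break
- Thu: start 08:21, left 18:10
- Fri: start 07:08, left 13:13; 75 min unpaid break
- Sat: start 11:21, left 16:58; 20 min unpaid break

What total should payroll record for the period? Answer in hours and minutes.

Tue: 06:19–14:08 = 7 h 49 min
Wed: 09:59–19:27 = 9 h 28 min; less 60 min break → 8 h 28 min
Thu: 08:21–18:10 = 9 h 49 min
Fri: 07:08–13:13 = 6 h 5 min; less 75 min break → 4 h 50 min
Sat: 11:21–16:58 = 5 h 37 min; less 20 min break → 5 h 17 min
Total: 7 h 49 min + 8 h 28 min + 9 h 49 min + 4 h 50 min + 5 h 17 min = 36 h 13 min.

36 h 13 min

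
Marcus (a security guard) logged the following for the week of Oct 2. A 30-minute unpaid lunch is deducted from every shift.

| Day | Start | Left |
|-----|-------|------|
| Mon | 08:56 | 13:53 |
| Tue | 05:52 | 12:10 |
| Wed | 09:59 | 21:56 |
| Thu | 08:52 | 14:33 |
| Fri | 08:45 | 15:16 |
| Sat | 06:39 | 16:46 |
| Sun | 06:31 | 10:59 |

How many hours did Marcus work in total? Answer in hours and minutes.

46 h 29 min

Mon: 08:56–13:53 = 4 h 57 min; less 30 min break → 4 h 27 min
Tue: 05:52–12:10 = 6 h 18 min; less 30 min break → 5 h 48 min
Wed: 09:59–21:56 = 11 h 57 min; less 30 min break → 11 h 27 min
Thu: 08:52–14:33 = 5 h 41 min; less 30 min break → 5 h 11 min
Fri: 08:45–15:16 = 6 h 31 min; less 30 min break → 6 h 1 min
Sat: 06:39–16:46 = 10 h 7 min; less 30 min break → 9 h 37 min
Sun: 06:31–10:59 = 4 h 28 min; less 30 min break → 3 h 58 min
Total: 4 h 27 min + 5 h 48 min + 11 h 27 min + 5 h 11 min + 6 h 1 min + 9 h 37 min + 3 h 58 min = 46 h 29 min.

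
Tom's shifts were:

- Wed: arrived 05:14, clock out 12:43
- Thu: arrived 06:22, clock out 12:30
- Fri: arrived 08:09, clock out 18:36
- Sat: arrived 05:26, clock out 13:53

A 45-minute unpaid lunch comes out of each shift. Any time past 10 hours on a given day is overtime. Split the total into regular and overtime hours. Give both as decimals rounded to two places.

Wed: 05:14–12:43 = 7 h 29 min; less 45 min break → 6 h 44 min
Thu: 06:22–12:30 = 6 h 8 min; less 45 min break → 5 h 23 min
Fri: 08:09–18:36 = 10 h 27 min; less 45 min break → 9 h 42 min
Sat: 05:26–13:53 = 8 h 27 min; less 45 min break → 7 h 42 min
Wed reg 6 h 44 min / OT 0 h 0 min; Thu reg 5 h 23 min / OT 0 h 0 min; Fri reg 9 h 42 min / OT 0 h 0 min; Sat reg 7 h 42 min / OT 0 h 0 min.
Totals: regular 29 h 31 min, overtime 0 h 0 min.

Regular 29.52 hours, overtime 0.00 hours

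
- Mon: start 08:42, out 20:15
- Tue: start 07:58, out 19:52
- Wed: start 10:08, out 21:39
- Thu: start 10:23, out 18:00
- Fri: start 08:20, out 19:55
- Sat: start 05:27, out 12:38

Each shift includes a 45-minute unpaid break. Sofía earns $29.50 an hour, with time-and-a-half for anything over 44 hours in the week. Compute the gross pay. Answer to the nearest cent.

Mon: 08:42–20:15 = 11 h 33 min; less 45 min break → 10 h 48 min
Tue: 07:58–19:52 = 11 h 54 min; less 45 min break → 11 h 9 min
Wed: 10:08–21:39 = 11 h 31 min; less 45 min break → 10 h 46 min
Thu: 10:23–18:00 = 7 h 37 min; less 45 min break → 6 h 52 min
Fri: 08:20–19:55 = 11 h 35 min; less 45 min break → 10 h 50 min
Sat: 05:27–12:38 = 7 h 11 min; less 45 min break → 6 h 26 min
Total worked: 56 h 51 min = 3411 min.
Regular 44 h 0 min = 2640 min at $29.50/h; overtime 12 h 51 min = 771 min at $44.25/h.
Pay = (2640 × $29.50 + 771 × $44.25) ÷ 60 = $1866.61.

$1866.61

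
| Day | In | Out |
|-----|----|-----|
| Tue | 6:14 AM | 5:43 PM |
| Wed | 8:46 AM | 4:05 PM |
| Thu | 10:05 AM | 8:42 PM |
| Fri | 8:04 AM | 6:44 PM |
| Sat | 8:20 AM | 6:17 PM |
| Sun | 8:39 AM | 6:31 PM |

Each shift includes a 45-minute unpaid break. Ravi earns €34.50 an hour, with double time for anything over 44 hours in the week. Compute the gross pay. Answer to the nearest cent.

Tue: 6:14 AM–5:43 PM = 11 h 29 min; less 45 min break → 10 h 44 min
Wed: 8:46 AM–4:05 PM = 7 h 19 min; less 45 min break → 6 h 34 min
Thu: 10:05 AM–8:42 PM = 10 h 37 min; less 45 min break → 9 h 52 min
Fri: 8:04 AM–6:44 PM = 10 h 40 min; less 45 min break → 9 h 55 min
Sat: 8:20 AM–6:17 PM = 9 h 57 min; less 45 min break → 9 h 12 min
Sun: 8:39 AM–6:31 PM = 9 h 52 min; less 45 min break → 9 h 7 min
Total worked: 55 h 24 min = 3324 min.
Regular 44 h 0 min = 2640 min at €34.50/h; overtime 11 h 24 min = 684 min at €69.00/h.
Pay = (2640 × €34.50 + 684 × €69.00) ÷ 60 = €2304.60.

€2304.60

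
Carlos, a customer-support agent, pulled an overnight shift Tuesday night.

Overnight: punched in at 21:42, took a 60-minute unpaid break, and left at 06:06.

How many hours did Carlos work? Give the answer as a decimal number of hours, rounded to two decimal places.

7.40 hours

Overnight: 21:42 → midnight = 2 h 18 min; midnight → 06:06 = 6 h 6 min; span 8 h 24 min; less 60 min break → 7 h 24 min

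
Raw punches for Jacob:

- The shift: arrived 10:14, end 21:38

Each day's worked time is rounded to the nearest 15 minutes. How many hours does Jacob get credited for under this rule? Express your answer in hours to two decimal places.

The shift: 10:14–21:38 = 11 h 24 min → rounds to 11 h 30 min

11.50 hours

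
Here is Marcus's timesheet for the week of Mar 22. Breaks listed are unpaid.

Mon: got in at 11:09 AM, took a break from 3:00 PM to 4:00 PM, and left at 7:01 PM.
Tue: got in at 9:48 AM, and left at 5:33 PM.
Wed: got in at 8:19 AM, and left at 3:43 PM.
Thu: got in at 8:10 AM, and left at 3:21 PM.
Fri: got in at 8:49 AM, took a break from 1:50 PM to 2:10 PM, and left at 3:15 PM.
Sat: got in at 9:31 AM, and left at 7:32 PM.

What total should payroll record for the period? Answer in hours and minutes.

Mon: 11:09 AM–7:01 PM = 7 h 52 min; less 60 min break → 6 h 52 min
Tue: 9:48 AM–5:33 PM = 7 h 45 min
Wed: 8:19 AM–3:43 PM = 7 h 24 min
Thu: 8:10 AM–3:21 PM = 7 h 11 min
Fri: 8:49 AM–3:15 PM = 6 h 26 min; less 20 min break → 6 h 6 min
Sat: 9:31 AM–7:32 PM = 10 h 1 min
Total: 6 h 52 min + 7 h 45 min + 7 h 24 min + 7 h 11 min + 6 h 6 min + 10 h 1 min = 45 h 19 min.

45 h 19 min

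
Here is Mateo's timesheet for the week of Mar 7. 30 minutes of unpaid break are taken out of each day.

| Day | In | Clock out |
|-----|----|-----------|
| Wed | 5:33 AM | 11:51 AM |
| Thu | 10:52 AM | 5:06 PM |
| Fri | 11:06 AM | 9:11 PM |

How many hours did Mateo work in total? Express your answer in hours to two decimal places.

Wed: 5:33 AM–11:51 AM = 6 h 18 min; less 30 min break → 5 h 48 min
Thu: 10:52 AM–5:06 PM = 6 h 14 min; less 30 min break → 5 h 44 min
Fri: 11:06 AM–9:11 PM = 10 h 5 min; less 30 min break → 9 h 35 min
Total: 5 h 48 min + 5 h 44 min + 9 h 35 min = 21 h 7 min.

21.12 hours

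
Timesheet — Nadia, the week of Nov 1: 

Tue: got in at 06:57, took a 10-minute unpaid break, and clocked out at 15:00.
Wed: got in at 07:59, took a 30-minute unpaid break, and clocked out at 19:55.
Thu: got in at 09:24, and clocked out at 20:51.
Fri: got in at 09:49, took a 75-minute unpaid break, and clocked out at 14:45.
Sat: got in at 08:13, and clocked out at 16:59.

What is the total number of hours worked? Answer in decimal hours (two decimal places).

Tue: 06:57–15:00 = 8 h 3 min; less 10 min break → 7 h 53 min
Wed: 07:59–19:55 = 11 h 56 min; less 30 min break → 11 h 26 min
Thu: 09:24–20:51 = 11 h 27 min
Fri: 09:49–14:45 = 4 h 56 min; less 75 min break → 3 h 41 min
Sat: 08:13–16:59 = 8 h 46 min
Total: 7 h 53 min + 11 h 26 min + 11 h 27 min + 3 h 41 min + 8 h 46 min = 43 h 13 min.

43.22 hours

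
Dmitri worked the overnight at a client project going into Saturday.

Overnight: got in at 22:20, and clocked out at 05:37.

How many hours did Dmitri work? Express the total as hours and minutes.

7 h 17 min

Overnight: 22:20 → midnight = 1 h 40 min; midnight → 05:37 = 5 h 37 min; span 7 h 17 min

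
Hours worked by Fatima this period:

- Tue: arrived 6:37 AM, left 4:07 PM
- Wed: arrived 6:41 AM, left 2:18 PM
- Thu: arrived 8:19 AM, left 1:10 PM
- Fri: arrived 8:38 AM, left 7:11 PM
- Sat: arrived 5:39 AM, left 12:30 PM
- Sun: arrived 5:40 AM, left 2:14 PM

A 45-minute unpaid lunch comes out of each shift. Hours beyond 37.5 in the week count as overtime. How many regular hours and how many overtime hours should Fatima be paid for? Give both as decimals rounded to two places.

Tue: 6:37 AM–4:07 PM = 9 h 30 min; less 45 min break → 8 h 45 min
Wed: 6:41 AM–2:18 PM = 7 h 37 min; less 45 min break → 6 h 52 min
Thu: 8:19 AM–1:10 PM = 4 h 51 min; less 45 min break → 4 h 6 min
Fri: 8:38 AM–7:11 PM = 10 h 33 min; less 45 min break → 9 h 48 min
Sat: 5:39 AM–12:30 PM = 6 h 51 min; less 45 min break → 6 h 6 min
Sun: 5:40 AM–2:14 PM = 8 h 34 min; less 45 min break → 7 h 49 min
Total worked: 43 h 26 min = 43.43 h.
Threshold 37.5 h → overtime 5 h 56 min, regular 37 h 30 min.

Regular 37.50 hours, overtime 5.93 hours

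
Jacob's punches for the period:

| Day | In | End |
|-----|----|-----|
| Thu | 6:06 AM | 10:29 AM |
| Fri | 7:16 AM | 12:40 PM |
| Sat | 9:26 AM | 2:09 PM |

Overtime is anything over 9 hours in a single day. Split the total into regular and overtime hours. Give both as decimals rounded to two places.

Regular 14.50 hours, overtime 0.00 hours

Thu: 6:06 AM–10:29 AM = 4 h 23 min
Fri: 7:16 AM–12:40 PM = 5 h 24 min
Sat: 9:26 AM–2:09 PM = 4 h 43 min
Thu reg 4 h 23 min / OT 0 h 0 min; Fri reg 5 h 24 min / OT 0 h 0 min; Sat reg 4 h 43 min / OT 0 h 0 min.
Totals: regular 14 h 30 min, overtime 0 h 0 min.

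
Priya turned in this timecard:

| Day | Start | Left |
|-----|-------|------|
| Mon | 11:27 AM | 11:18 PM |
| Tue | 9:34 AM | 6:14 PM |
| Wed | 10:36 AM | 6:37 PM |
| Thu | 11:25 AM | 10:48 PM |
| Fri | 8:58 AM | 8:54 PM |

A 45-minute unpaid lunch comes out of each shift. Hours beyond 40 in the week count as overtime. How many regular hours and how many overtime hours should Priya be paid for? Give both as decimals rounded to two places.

Regular 40.00 hours, overtime 8.10 hours

Mon: 11:27 AM–11:18 PM = 11 h 51 min; less 45 min break → 11 h 6 min
Tue: 9:34 AM–6:14 PM = 8 h 40 min; less 45 min break → 7 h 55 min
Wed: 10:36 AM–6:37 PM = 8 h 1 min; less 45 min break → 7 h 16 min
Thu: 11:25 AM–10:48 PM = 11 h 23 min; less 45 min break → 10 h 38 min
Fri: 8:58 AM–8:54 PM = 11 h 56 min; less 45 min break → 11 h 11 min
Total worked: 48 h 6 min = 48.10 h.
Threshold 40 h → overtime 8 h 6 min, regular 40 h 0 min.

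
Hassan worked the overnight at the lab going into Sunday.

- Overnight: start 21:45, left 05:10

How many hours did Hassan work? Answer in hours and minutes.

Overnight: 21:45 → midnight = 2 h 15 min; midnight → 05:10 = 5 h 10 min; span 7 h 25 min

7 h 25 min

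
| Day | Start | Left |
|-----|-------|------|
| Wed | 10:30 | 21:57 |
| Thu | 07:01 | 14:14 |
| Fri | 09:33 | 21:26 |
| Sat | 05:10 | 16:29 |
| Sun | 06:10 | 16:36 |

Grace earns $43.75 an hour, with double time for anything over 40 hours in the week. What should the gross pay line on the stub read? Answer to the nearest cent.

Wed: 10:30–21:57 = 11 h 27 min
Thu: 07:01–14:14 = 7 h 13 min
Fri: 09:33–21:26 = 11 h 53 min
Sat: 05:10–16:29 = 11 h 19 min
Sun: 06:10–16:36 = 10 h 26 min
Total worked: 52 h 18 min = 3138 min.
Regular 40 h 0 min = 2400 min at $43.75/h; overtime 12 h 18 min = 738 min at $87.50/h.
Pay = (2400 × $43.75 + 738 × $87.50) ÷ 60 = $2826.25.

$2826.25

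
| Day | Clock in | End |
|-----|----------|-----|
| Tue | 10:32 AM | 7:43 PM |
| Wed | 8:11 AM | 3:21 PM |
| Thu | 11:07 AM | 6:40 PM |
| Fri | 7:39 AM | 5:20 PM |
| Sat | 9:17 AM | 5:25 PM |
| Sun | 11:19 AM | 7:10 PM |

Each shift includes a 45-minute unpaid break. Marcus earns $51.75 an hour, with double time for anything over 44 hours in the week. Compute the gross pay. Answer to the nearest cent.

Tue: 10:32 AM–7:43 PM = 9 h 11 min; less 45 min break → 8 h 26 min
Wed: 8:11 AM–3:21 PM = 7 h 10 min; less 45 min break → 6 h 25 min
Thu: 11:07 AM–6:40 PM = 7 h 33 min; less 45 min break → 6 h 48 min
Fri: 7:39 AM–5:20 PM = 9 h 41 min; less 45 min break → 8 h 56 min
Sat: 9:17 AM–5:25 PM = 8 h 8 min; less 45 min break → 7 h 23 min
Sun: 11:19 AM–7:10 PM = 7 h 51 min; less 45 min break → 7 h 6 min
Total worked: 45 h 4 min = 2704 min.
Regular 44 h 0 min = 2640 min at $51.75/h; overtime 1 h 4 min = 64 min at $103.50/h.
Pay = (2640 × $51.75 + 64 × $103.50) ÷ 60 = $2387.40.

$2387.40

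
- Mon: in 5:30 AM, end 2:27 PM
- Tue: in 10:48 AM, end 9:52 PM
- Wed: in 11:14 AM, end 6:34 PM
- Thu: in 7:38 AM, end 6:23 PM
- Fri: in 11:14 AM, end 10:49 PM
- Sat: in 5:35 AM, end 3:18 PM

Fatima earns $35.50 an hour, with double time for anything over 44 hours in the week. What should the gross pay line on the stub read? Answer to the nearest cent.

Mon: 5:30 AM–2:27 PM = 8 h 57 min
Tue: 10:48 AM–9:52 PM = 11 h 4 min
Wed: 11:14 AM–6:34 PM = 7 h 20 min
Thu: 7:38 AM–6:23 PM = 10 h 45 min
Fri: 11:14 AM–10:49 PM = 11 h 35 min
Sat: 5:35 AM–3:18 PM = 9 h 43 min
Total worked: 59 h 24 min = 3564 min.
Regular 44 h 0 min = 2640 min at $35.50/h; overtime 15 h 24 min = 924 min at $71.00/h.
Pay = (2640 × $35.50 + 924 × $71.00) ÷ 60 = $2655.40.

$2655.40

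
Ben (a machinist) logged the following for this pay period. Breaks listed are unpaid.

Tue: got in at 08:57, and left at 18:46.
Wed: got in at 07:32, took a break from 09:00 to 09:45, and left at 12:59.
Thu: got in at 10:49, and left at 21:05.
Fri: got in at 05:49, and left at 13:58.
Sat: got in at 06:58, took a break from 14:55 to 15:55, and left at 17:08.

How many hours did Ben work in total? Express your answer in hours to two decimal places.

Tue: 08:57–18:46 = 9 h 49 min
Wed: 07:32–12:59 = 5 h 27 min; less 45 min break → 4 h 42 min
Thu: 10:49–21:05 = 10 h 16 min
Fri: 05:49–13:58 = 8 h 9 min
Sat: 06:58–17:08 = 10 h 10 min; less 60 min break → 9 h 10 min
Total: 9 h 49 min + 4 h 42 min + 10 h 16 min + 8 h 9 min + 9 h 10 min = 42 h 6 min.

42.10 hours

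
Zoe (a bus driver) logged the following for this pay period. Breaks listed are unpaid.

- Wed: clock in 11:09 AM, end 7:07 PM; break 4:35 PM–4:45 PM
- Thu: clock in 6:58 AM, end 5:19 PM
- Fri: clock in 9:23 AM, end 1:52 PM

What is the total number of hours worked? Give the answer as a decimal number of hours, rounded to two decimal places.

22.63 hours

Wed: 11:09 AM–7:07 PM = 7 h 58 min; less 10 min break → 7 h 48 min
Thu: 6:58 AM–5:19 PM = 10 h 21 min
Fri: 9:23 AM–1:52 PM = 4 h 29 min
Total: 7 h 48 min + 10 h 21 min + 4 h 29 min = 22 h 38 min.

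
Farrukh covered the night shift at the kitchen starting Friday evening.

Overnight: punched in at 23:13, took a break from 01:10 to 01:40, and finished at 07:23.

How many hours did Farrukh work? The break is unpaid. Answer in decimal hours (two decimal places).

Overnight: 23:13 → midnight = 0 h 47 min; midnight → 07:23 = 7 h 23 min; span 8 h 10 min; less 30 min break → 7 h 40 min

7.67 hours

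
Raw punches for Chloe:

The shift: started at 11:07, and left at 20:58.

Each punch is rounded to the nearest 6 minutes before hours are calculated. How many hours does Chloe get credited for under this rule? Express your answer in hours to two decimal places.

The shift: in 11:07→11:06, out 20:58→21:00; 9 h 54 min

9.90 hours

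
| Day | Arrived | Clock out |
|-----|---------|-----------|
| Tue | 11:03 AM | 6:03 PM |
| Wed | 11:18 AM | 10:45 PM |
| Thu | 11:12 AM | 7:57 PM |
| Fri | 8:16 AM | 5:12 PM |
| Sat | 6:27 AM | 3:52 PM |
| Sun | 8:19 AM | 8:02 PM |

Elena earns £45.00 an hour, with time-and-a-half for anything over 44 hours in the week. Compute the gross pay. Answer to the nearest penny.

Tue: 11:03 AM–6:03 PM = 7 h 0 min
Wed: 11:18 AM–10:45 PM = 11 h 27 min
Thu: 11:12 AM–7:57 PM = 8 h 45 min
Fri: 8:16 AM–5:12 PM = 8 h 56 min
Sat: 6:27 AM–3:52 PM = 9 h 25 min
Sun: 8:19 AM–8:02 PM = 11 h 43 min
Total worked: 57 h 16 min = 3436 min.
Regular 44 h 0 min = 2640 min at £45.00/h; overtime 13 h 16 min = 796 min at £67.50/h.
Pay = (2640 × £45.00 + 796 × £67.50) ÷ 60 = £2875.50.

£2875.50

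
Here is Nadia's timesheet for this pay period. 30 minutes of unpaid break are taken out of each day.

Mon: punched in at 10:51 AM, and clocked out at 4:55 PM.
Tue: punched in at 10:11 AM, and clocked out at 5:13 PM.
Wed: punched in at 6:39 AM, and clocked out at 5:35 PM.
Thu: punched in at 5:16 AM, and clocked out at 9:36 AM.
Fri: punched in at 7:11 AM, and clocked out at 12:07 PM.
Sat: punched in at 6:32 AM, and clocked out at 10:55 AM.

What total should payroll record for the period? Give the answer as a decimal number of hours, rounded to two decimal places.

Mon: 10:51 AM–4:55 PM = 6 h 4 min; less 30 min break → 5 h 34 min
Tue: 10:11 AM–5:13 PM = 7 h 2 min; less 30 min break → 6 h 32 min
Wed: 6:39 AM–5:35 PM = 10 h 56 min; less 30 min break → 10 h 26 min
Thu: 5:16 AM–9:36 AM = 4 h 20 min; less 30 min break → 3 h 50 min
Fri: 7:11 AM–12:07 PM = 4 h 56 min; less 30 min break → 4 h 26 min
Sat: 6:32 AM–10:55 AM = 4 h 23 min; less 30 min break → 3 h 53 min
Total: 5 h 34 min + 6 h 32 min + 10 h 26 min + 3 h 50 min + 4 h 26 min + 3 h 53 min = 34 h 41 min.

34.68 hours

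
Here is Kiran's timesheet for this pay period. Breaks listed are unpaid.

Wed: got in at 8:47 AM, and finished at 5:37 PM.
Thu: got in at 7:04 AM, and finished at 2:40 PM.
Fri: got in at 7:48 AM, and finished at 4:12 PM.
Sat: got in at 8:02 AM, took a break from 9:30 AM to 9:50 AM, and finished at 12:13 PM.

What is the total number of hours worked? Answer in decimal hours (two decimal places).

28.68 hours

Wed: 8:47 AM–5:37 PM = 8 h 50 min
Thu: 7:04 AM–2:40 PM = 7 h 36 min
Fri: 7:48 AM–4:12 PM = 8 h 24 min
Sat: 8:02 AM–12:13 PM = 4 h 11 min; less 20 min break → 3 h 51 min
Total: 8 h 50 min + 7 h 36 min + 8 h 24 min + 3 h 51 min = 28 h 41 min.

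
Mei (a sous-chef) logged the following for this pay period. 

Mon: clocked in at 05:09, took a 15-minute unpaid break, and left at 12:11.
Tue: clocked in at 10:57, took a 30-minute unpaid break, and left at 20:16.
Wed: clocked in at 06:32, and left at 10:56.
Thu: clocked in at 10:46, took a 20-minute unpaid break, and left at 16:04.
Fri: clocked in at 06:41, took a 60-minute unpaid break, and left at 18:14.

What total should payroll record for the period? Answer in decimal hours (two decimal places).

Mon: 05:09–12:11 = 7 h 2 min; less 15 min break → 6 h 47 min
Tue: 10:57–20:16 = 9 h 19 min; less 30 min break → 8 h 49 min
Wed: 06:32–10:56 = 4 h 24 min
Thu: 10:46–16:04 = 5 h 18 min; less 20 min break → 4 h 58 min
Fri: 06:41–18:14 = 11 h 33 min; less 60 min break → 10 h 33 min
Total: 6 h 47 min + 8 h 49 min + 4 h 24 min + 4 h 58 min + 10 h 33 min = 35 h 31 min.

35.52 hours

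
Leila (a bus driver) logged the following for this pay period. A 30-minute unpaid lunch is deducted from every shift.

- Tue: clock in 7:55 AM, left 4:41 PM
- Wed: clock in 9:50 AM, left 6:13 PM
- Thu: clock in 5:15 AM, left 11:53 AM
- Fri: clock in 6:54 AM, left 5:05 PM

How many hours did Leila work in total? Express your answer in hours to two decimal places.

Tue: 7:55 AM–4:41 PM = 8 h 46 min; less 30 min break → 8 h 16 min
Wed: 9:50 AM–6:13 PM = 8 h 23 min; less 30 min break → 7 h 53 min
Thu: 5:15 AM–11:53 AM = 6 h 38 min; less 30 min break → 6 h 8 min
Fri: 6:54 AM–5:05 PM = 10 h 11 min; less 30 min break → 9 h 41 min
Total: 8 h 16 min + 7 h 53 min + 6 h 8 min + 9 h 41 min = 31 h 58 min.

31.97 hours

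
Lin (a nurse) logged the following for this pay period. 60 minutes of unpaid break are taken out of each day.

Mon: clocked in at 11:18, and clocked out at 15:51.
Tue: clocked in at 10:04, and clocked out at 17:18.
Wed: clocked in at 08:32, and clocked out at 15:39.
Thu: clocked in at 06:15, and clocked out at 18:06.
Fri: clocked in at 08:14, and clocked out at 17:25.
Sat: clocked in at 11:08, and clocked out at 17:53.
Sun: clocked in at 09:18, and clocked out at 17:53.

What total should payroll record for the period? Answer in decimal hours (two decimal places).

Mon: 11:18–15:51 = 4 h 33 min; less 60 min break → 3 h 33 min
Tue: 10:04–17:18 = 7 h 14 min; less 60 min break → 6 h 14 min
Wed: 08:32–15:39 = 7 h 7 min; less 60 min break → 6 h 7 min
Thu: 06:15–18:06 = 11 h 51 min; less 60 min break → 10 h 51 min
Fri: 08:14–17:25 = 9 h 11 min; less 60 min break → 8 h 11 min
Sat: 11:08–17:53 = 6 h 45 min; less 60 min break → 5 h 45 min
Sun: 09:18–17:53 = 8 h 35 min; less 60 min break → 7 h 35 min
Total: 3 h 33 min + 6 h 14 min + 6 h 7 min + 10 h 51 min + 8 h 11 min + 5 h 45 min + 7 h 35 min = 48 h 16 min.

48.27 hours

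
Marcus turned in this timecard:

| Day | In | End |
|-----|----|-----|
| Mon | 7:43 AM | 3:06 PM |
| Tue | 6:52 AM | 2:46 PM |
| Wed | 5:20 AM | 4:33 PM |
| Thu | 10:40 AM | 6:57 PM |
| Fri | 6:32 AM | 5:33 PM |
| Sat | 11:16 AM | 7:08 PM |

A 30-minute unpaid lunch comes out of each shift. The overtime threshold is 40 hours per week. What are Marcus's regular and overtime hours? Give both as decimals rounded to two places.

Regular 40.00 hours, overtime 10.67 hours

Mon: 7:43 AM–3:06 PM = 7 h 23 min; less 30 min break → 6 h 53 min
Tue: 6:52 AM–2:46 PM = 7 h 54 min; less 30 min break → 7 h 24 min
Wed: 5:20 AM–4:33 PM = 11 h 13 min; less 30 min break → 10 h 43 min
Thu: 10:40 AM–6:57 PM = 8 h 17 min; less 30 min break → 7 h 47 min
Fri: 6:32 AM–5:33 PM = 11 h 1 min; less 30 min break → 10 h 31 min
Sat: 11:16 AM–7:08 PM = 7 h 52 min; less 30 min break → 7 h 22 min
Total worked: 50 h 40 min = 50.67 h.
Threshold 40 h → overtime 10 h 40 min, regular 40 h 0 min.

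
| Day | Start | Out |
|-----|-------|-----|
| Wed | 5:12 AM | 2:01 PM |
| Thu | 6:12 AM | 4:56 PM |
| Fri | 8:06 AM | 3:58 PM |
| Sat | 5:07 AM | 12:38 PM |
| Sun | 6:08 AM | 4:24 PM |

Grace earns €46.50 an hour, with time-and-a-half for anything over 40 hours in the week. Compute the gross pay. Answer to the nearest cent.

Wed: 5:12 AM–2:01 PM = 8 h 49 min
Thu: 6:12 AM–4:56 PM = 10 h 44 min
Fri: 8:06 AM–3:58 PM = 7 h 52 min
Sat: 5:07 AM–12:38 PM = 7 h 31 min
Sun: 6:08 AM–4:24 PM = 10 h 16 min
Total worked: 45 h 12 min = 2712 min.
Regular 40 h 0 min = 2400 min at €46.50/h; overtime 5 h 12 min = 312 min at €69.75/h.
Pay = (2400 × €46.50 + 312 × €69.75) ÷ 60 = €2222.70.

€2222.70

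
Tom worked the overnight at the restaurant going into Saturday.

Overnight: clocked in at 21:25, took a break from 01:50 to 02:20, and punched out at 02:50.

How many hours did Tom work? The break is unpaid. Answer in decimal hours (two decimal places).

4.92 hours

Overnight: 21:25 → midnight = 2 h 35 min; midnight → 02:50 = 2 h 50 min; span 5 h 25 min; less 30 min break → 4 h 55 min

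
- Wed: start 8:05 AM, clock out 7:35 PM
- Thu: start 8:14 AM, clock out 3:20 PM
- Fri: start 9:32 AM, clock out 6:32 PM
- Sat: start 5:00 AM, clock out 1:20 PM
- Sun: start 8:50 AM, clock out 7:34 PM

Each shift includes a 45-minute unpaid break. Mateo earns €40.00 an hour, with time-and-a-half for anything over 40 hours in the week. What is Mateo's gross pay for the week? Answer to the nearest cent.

€1775.00

Wed: 8:05 AM–7:35 PM = 11 h 30 min; less 45 min break → 10 h 45 min
Thu: 8:14 AM–3:20 PM = 7 h 6 min; less 45 min break → 6 h 21 min
Fri: 9:32 AM–6:32 PM = 9 h 0 min; less 45 min break → 8 h 15 min
Sat: 5:00 AM–1:20 PM = 8 h 20 min; less 45 min break → 7 h 35 min
Sun: 8:50 AM–7:34 PM = 10 h 44 min; less 45 min break → 9 h 59 min
Total worked: 42 h 55 min = 2575 min.
Regular 40 h 0 min = 2400 min at €40.00/h; overtime 2 h 55 min = 175 min at €60.00/h.
Pay = (2400 × €40.00 + 175 × €60.00) ÷ 60 = €1775.00.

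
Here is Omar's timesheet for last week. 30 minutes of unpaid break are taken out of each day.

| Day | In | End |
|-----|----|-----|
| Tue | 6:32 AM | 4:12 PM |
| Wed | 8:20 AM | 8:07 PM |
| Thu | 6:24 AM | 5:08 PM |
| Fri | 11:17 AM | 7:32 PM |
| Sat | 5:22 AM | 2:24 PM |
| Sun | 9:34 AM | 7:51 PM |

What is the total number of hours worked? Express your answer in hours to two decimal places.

Tue: 6:32 AM–4:12 PM = 9 h 40 min; less 30 min break → 9 h 10 min
Wed: 8:20 AM–8:07 PM = 11 h 47 min; less 30 min break → 11 h 17 min
Thu: 6:24 AM–5:08 PM = 10 h 44 min; less 30 min break → 10 h 14 min
Fri: 11:17 AM–7:32 PM = 8 h 15 min; less 30 min break → 7 h 45 min
Sat: 5:22 AM–2:24 PM = 9 h 2 min; less 30 min break → 8 h 32 min
Sun: 9:34 AM–7:51 PM = 10 h 17 min; less 30 min break → 9 h 47 min
Total: 9 h 10 min + 11 h 17 min + 10 h 14 min + 7 h 45 min + 8 h 32 min + 9 h 47 min = 56 h 45 min.

56.75 hours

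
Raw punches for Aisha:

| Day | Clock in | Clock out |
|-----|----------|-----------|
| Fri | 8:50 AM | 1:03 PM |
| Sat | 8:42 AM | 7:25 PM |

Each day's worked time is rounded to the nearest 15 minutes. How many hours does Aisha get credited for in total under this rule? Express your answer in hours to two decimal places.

15.00 hours

Fri: 8:50 AM–1:03 PM = 4 h 13 min → rounds to 4 h 15 min
Sat: 8:42 AM–7:25 PM = 10 h 43 min → rounds to 10 h 45 min
Total credited: 15 h 0 min.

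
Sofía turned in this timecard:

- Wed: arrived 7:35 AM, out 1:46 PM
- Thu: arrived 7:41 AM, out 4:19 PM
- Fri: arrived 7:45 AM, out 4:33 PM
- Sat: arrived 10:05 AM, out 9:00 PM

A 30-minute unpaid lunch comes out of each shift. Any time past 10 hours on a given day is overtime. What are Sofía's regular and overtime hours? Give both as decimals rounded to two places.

Regular 32.12 hours, overtime 0.42 hours

Wed: 7:35 AM–1:46 PM = 6 h 11 min; less 30 min break → 5 h 41 min
Thu: 7:41 AM–4:19 PM = 8 h 38 min; less 30 min break → 8 h 8 min
Fri: 7:45 AM–4:33 PM = 8 h 48 min; less 30 min break → 8 h 18 min
Sat: 10:05 AM–9:00 PM = 10 h 55 min; less 30 min break → 10 h 25 min
Wed reg 5 h 41 min / OT 0 h 0 min; Thu reg 8 h 8 min / OT 0 h 0 min; Fri reg 8 h 18 min / OT 0 h 0 min; Sat reg 10 h 0 min / OT 0 h 25 min.
Totals: regular 32 h 7 min, overtime 0 h 25 min.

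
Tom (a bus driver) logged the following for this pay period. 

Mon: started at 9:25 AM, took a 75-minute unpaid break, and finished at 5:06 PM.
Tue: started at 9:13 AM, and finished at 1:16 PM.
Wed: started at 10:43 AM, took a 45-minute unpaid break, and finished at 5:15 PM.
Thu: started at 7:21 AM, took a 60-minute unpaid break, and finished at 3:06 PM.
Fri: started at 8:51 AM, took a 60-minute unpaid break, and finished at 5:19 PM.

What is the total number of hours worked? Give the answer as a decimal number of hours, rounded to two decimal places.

30.48 hours

Mon: 9:25 AM–5:06 PM = 7 h 41 min; less 75 min break → 6 h 26 min
Tue: 9:13 AM–1:16 PM = 4 h 3 min
Wed: 10:43 AM–5:15 PM = 6 h 32 min; less 45 min break → 5 h 47 min
Thu: 7:21 AM–3:06 PM = 7 h 45 min; less 60 min break → 6 h 45 min
Fri: 8:51 AM–5:19 PM = 8 h 28 min; less 60 min break → 7 h 28 min
Total: 6 h 26 min + 4 h 3 min + 5 h 47 min + 6 h 45 min + 7 h 28 min = 30 h 29 min.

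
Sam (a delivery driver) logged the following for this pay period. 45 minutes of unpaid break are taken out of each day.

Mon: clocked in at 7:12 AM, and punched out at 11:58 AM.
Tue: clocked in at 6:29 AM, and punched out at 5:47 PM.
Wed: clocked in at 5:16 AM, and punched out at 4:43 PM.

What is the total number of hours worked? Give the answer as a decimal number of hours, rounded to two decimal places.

25.27 hours

Mon: 7:12 AM–11:58 AM = 4 h 46 min; less 45 min break → 4 h 1 min
Tue: 6:29 AM–5:47 PM = 11 h 18 min; less 45 min break → 10 h 33 min
Wed: 5:16 AM–4:43 PM = 11 h 27 min; less 45 min break → 10 h 42 min
Total: 4 h 1 min + 10 h 33 min + 10 h 42 min = 25 h 16 min.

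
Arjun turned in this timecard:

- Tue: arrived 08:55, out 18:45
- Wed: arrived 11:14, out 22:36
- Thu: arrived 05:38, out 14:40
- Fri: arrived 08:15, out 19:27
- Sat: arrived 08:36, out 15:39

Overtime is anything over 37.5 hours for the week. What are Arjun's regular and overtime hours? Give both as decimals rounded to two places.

Tue: 08:55–18:45 = 9 h 50 min
Wed: 11:14–22:36 = 11 h 22 min
Thu: 05:38–14:40 = 9 h 2 min
Fri: 08:15–19:27 = 11 h 12 min
Sat: 08:36–15:39 = 7 h 3 min
Total worked: 48 h 29 min = 48.48 h.
Threshold 37.5 h → overtime 10 h 59 min, regular 37 h 30 min.

Regular 37.50 hours, overtime 10.98 hours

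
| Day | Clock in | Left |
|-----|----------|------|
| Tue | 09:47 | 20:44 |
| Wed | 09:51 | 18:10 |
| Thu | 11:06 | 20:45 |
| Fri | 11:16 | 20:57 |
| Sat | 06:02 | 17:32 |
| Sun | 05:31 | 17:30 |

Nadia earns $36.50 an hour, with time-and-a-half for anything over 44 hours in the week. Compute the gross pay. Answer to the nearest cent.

$2596.06

Tue: 09:47–20:44 = 10 h 57 min
Wed: 09:51–18:10 = 8 h 19 min
Thu: 11:06–20:45 = 9 h 39 min
Fri: 11:16–20:57 = 9 h 41 min
Sat: 06:02–17:32 = 11 h 30 min
Sun: 05:31–17:30 = 11 h 59 min
Total worked: 62 h 5 min = 3725 min.
Regular 44 h 0 min = 2640 min at $36.50/h; overtime 18 h 5 min = 1085 min at $54.75/h.
Pay = (2640 × $36.50 + 1085 × $54.75) ÷ 60 = $2596.06.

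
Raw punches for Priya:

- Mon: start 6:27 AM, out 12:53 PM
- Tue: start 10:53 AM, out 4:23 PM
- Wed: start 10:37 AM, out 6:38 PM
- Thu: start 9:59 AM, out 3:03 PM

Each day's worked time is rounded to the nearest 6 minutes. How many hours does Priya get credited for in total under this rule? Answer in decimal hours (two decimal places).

25.00 hours

Mon: 6:27 AM–12:53 PM = 6 h 26 min → rounds to 6 h 24 min
Tue: 10:53 AM–4:23 PM = 5 h 30 min → rounds to 5 h 30 min
Wed: 10:37 AM–6:38 PM = 8 h 1 min → rounds to 8 h 0 min
Thu: 9:59 AM–3:03 PM = 5 h 4 min → rounds to 5 h 6 min
Total credited: 25 h 0 min.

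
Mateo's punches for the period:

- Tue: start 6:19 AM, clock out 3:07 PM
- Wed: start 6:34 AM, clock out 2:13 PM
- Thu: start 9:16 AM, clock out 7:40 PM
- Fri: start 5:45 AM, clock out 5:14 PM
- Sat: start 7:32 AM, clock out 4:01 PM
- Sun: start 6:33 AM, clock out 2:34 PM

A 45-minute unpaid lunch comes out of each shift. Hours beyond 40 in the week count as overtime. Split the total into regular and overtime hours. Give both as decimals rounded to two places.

Regular 40.00 hours, overtime 10.33 hours

Tue: 6:19 AM–3:07 PM = 8 h 48 min; less 45 min break → 8 h 3 min
Wed: 6:34 AM–2:13 PM = 7 h 39 min; less 45 min break → 6 h 54 min
Thu: 9:16 AM–7:40 PM = 10 h 24 min; less 45 min break → 9 h 39 min
Fri: 5:45 AM–5:14 PM = 11 h 29 min; less 45 min break → 10 h 44 min
Sat: 7:32 AM–4:01 PM = 8 h 29 min; less 45 min break → 7 h 44 min
Sun: 6:33 AM–2:34 PM = 8 h 1 min; less 45 min break → 7 h 16 min
Total worked: 50 h 20 min = 50.33 h.
Threshold 40 h → overtime 10 h 20 min, regular 40 h 0 min.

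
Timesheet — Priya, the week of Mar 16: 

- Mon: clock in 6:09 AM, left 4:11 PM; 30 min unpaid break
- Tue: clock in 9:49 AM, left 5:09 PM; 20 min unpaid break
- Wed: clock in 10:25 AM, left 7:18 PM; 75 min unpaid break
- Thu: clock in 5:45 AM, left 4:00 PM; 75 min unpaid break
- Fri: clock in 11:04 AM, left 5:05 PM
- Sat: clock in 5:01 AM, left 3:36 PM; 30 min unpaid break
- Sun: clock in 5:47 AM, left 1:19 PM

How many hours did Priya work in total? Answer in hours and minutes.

56 h 48 min

Mon: 6:09 AM–4:11 PM = 10 h 2 min; less 30 min break → 9 h 32 min
Tue: 9:49 AM–5:09 PM = 7 h 20 min; less 20 min break → 7 h 0 min
Wed: 10:25 AM–7:18 PM = 8 h 53 min; less 75 min break → 7 h 38 min
Thu: 5:45 AM–4:00 PM = 10 h 15 min; less 75 min break → 9 h 0 min
Fri: 11:04 AM–5:05 PM = 6 h 1 min
Sat: 5:01 AM–3:36 PM = 10 h 35 min; less 30 min break → 10 h 5 min
Sun: 5:47 AM–1:19 PM = 7 h 32 min
Total: 9 h 32 min + 7 h 0 min + 7 h 38 min + 9 h 0 min + 6 h 1 min + 10 h 5 min + 7 h 32 min = 56 h 48 min.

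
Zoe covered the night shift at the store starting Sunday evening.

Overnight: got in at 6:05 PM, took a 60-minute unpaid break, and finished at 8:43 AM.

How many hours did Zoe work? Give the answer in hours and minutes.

13 h 38 min

Overnight: 6:05 PM → midnight = 5 h 55 min; midnight → 8:43 AM = 8 h 43 min; span 14 h 38 min; less 60 min break → 13 h 38 min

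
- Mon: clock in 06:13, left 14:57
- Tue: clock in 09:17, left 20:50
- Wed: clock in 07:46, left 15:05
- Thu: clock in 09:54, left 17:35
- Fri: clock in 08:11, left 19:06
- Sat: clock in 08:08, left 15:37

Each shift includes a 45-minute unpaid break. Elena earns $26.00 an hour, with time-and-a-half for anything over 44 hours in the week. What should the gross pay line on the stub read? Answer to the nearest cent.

$1346.15

Mon: 06:13–14:57 = 8 h 44 min; less 45 min break → 7 h 59 min
Tue: 09:17–20:50 = 11 h 33 min; less 45 min break → 10 h 48 min
Wed: 07:46–15:05 = 7 h 19 min; less 45 min break → 6 h 34 min
Thu: 09:54–17:35 = 7 h 41 min; less 45 min break → 6 h 56 min
Fri: 08:11–19:06 = 10 h 55 min; less 45 min break → 10 h 10 min
Sat: 08:08–15:37 = 7 h 29 min; less 45 min break → 6 h 44 min
Total worked: 49 h 11 min = 2951 min.
Regular 44 h 0 min = 2640 min at $26.00/h; overtime 5 h 11 min = 311 min at $39.00/h.
Pay = (2640 × $26.00 + 311 × $39.00) ÷ 60 = $1346.15.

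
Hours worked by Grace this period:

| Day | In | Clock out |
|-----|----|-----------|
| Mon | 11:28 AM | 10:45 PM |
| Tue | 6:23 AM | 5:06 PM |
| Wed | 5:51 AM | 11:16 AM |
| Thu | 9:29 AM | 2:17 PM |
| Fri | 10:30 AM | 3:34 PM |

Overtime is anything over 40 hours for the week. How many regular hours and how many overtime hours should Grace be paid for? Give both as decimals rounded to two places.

Mon: 11:28 AM–10:45 PM = 11 h 17 min
Tue: 6:23 AM–5:06 PM = 10 h 43 min
Wed: 5:51 AM–11:16 AM = 5 h 25 min
Thu: 9:29 AM–2:17 PM = 4 h 48 min
Fri: 10:30 AM–3:34 PM = 5 h 4 min
Total worked: 37 h 17 min = 37.28 h.
Threshold 40 h → overtime 0 h 0 min, regular 37 h 17 min.

Regular 37.28 hours, overtime 0.00 hours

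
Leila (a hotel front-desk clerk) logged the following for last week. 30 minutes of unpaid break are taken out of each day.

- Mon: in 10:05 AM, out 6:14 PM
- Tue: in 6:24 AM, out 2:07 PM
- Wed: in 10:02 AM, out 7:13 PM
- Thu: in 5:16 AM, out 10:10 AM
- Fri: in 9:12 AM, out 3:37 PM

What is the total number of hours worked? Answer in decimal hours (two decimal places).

33.87 hours

Mon: 10:05 AM–6:14 PM = 8 h 9 min; less 30 min break → 7 h 39 min
Tue: 6:24 AM–2:07 PM = 7 h 43 min; less 30 min break → 7 h 13 min
Wed: 10:02 AM–7:13 PM = 9 h 11 min; less 30 min break → 8 h 41 min
Thu: 5:16 AM–10:10 AM = 4 h 54 min; less 30 min break → 4 h 24 min
Fri: 9:12 AM–3:37 PM = 6 h 25 min; less 30 min break → 5 h 55 min
Total: 7 h 39 min + 7 h 13 min + 8 h 41 min + 4 h 24 min + 5 h 55 min = 33 h 52 min.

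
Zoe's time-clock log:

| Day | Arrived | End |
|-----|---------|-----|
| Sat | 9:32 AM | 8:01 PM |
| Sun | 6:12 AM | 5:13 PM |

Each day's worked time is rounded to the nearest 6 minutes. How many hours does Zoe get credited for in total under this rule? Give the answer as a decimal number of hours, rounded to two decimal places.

Sat: 9:32 AM–8:01 PM = 10 h 29 min → rounds to 10 h 30 min
Sun: 6:12 AM–5:13 PM = 11 h 1 min → rounds to 11 h 0 min
Total credited: 21 h 30 min.

21.50 hours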